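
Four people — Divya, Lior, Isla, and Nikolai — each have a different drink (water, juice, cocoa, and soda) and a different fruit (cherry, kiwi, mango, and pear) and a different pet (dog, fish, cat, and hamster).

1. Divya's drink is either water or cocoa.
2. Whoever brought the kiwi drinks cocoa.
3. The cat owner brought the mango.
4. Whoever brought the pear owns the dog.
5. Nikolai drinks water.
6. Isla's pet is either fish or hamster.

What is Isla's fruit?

With clues 1–5, kiwi is impossible for Isla's fruit.
With clues 1–6, mango and pear are impossible for Isla's fruit.
That leaves cherry.

cherry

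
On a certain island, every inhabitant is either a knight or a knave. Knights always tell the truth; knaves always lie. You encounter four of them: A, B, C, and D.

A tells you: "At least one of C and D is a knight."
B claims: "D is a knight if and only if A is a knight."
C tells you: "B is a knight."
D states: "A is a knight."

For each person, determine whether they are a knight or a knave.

A: knight, B: knight, C: knight, D: knight

Consider A. Suppose A is a knave.
Then no assignment of the remaining roles makes every statement match its speaker's type — contradiction.
So A is a knight.
With that fixed, D's statement is true, so D is a knight.
With that fixed, B's statement is true, so B is a knight.
With that fixed, C's statement is true, so C is a knight.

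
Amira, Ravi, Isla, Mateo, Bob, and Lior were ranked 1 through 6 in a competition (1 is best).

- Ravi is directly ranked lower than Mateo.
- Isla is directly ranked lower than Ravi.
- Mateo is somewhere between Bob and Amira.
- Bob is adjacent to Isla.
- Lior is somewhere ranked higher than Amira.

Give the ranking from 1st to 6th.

From clue 1: Ravi is in {2,3,4,5,6}.
From clues 1–2: Ravi is in {2,3,4,5}.
From clues 1–3: Ravi is in {3,4}.
From clues 1–4: Amira is in {1,2}.
From clues 1–5: Lior → rank 1, Amira → rank 2, Mateo → rank 3, Ravi → rank 4, Isla → rank 5, Bob → rank 6.

Lior, Amira, Mateo, Ravi, Isla, Bob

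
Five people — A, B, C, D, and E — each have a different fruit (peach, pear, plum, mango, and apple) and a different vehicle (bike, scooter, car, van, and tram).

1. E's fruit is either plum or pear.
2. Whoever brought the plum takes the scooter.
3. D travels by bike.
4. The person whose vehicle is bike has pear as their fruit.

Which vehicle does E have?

With clues 1–3, bike is impossible for E's vehicle.
With clues 1–4, car, tram, and van are impossible for E's vehicle.
That leaves scooter.

scooter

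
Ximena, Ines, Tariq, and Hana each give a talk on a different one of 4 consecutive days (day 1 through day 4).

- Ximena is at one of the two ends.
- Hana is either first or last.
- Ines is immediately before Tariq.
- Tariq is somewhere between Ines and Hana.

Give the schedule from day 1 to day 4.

From clue 1: Ximena is in {1,4}.
From clues 1–3: Ines → day 2, Tariq → day 3.
From clues 1–4: Ximena → day 1, Hana → day 4.

Ximena, Ines, Tariq, Hana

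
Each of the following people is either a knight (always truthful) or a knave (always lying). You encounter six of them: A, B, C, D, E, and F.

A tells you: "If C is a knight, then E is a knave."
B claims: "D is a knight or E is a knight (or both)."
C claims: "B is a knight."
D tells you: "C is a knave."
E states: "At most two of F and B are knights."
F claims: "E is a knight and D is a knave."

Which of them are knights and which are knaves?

A: knave, B: knight, C: knight, D: knave, E: knight, F: knight

Regardless of anyone's role, E's statement is true, so E is a knight.
With that fixed, B's statement is true, so B is a knight.
With that fixed, C's statement is true, so C is a knight.
With that fixed, D's statement is false, so D is a knave.
With that fixed, F's statement is true, so F is a knight.
With that fixed, A's statement is false, so A is a knave.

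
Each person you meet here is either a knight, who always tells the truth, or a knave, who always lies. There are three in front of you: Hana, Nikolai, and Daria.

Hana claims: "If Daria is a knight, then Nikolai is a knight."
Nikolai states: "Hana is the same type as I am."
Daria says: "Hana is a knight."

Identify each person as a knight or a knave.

Hana: knight, Nikolai: knight, Daria: knight

Consider Hana. Suppose Hana is a knave.
Then whichever role Nikolai has, Nikolai's statement has the wrong truth value — contradiction.
So Hana is a knight.
With that fixed, Daria's statement is true, so Daria is a knight.
Consider Nikolai. Suppose Nikolai is a knave.
Then Hana's statement comes out false, contradicting Hana being a knight.
So Nikolai is a knight.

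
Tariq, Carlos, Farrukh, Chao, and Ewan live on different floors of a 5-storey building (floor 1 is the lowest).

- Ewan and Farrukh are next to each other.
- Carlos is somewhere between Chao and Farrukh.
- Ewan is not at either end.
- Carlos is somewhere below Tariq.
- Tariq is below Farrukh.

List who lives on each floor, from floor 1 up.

From clues 1–2: Carlos is in {2,3,4}.
From clues 1–4: Carlos is in {2,3}.
From clues 1–5: Chao → floor 1, Carlos → floor 2, Tariq → floor 3, Ewan → floor 4, Farrukh → floor 5.

Chao, Carlos, Tariq, Ewan, Farrukh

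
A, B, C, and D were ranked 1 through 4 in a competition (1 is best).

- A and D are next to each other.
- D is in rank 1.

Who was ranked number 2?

With clues 1–2, B, C, and D are ruled out for rank 2.
So rank 2 is A.

A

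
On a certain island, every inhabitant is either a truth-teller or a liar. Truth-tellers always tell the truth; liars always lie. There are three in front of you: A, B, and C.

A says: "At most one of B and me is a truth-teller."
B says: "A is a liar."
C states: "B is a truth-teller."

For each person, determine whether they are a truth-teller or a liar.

Consider A. Suppose A is a liar.
Then A's own statement would have to be false, but it can't be — contradiction.
So A is a truth-teller.
With that fixed, B's statement is false, so B is a liar.
With that fixed, C's statement is false, so C is a liar.

A: truth-teller, B: liar, C: liar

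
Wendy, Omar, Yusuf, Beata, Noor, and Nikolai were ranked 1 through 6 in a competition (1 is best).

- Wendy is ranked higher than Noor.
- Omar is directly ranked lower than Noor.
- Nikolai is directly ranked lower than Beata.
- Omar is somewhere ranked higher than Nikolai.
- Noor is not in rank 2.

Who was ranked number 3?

With clues 1–4, Beata, Nikolai, Wendy, and Yusuf are ruled out for rank 3.
With clues 1–5, Omar is ruled out for rank 3.
So rank 3 is Noor.

Noor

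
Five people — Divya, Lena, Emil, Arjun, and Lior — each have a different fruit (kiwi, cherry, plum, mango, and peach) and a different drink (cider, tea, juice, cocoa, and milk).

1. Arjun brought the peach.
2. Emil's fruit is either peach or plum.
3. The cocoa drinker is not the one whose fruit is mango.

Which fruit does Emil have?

plum

Clue 1 rules out peach for Emil's fruit.
With clues 1–2, cherry, kiwi, and mango are impossible for Emil's fruit.
That leaves plum.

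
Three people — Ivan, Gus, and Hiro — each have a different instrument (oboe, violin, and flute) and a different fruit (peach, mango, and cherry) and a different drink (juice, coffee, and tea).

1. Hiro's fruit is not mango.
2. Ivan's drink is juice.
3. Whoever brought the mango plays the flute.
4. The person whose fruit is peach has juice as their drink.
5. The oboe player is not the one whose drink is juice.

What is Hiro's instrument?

With clues 1–3, flute is impossible for Hiro's instrument.
With clues 1–5, violin is impossible for Hiro's instrument.
That leaves oboe.

oboe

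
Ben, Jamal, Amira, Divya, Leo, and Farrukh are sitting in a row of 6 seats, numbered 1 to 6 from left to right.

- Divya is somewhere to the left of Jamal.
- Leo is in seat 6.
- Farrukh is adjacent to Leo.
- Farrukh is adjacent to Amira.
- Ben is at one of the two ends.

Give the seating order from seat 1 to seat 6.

Ben, Divya, Jamal, Amira, Farrukh, Leo

From clue 1: Jamal is in {2,3,4,5,6}.
From clues 1–2: Leo → seat 6.
From clues 1–3: Farrukh → seat 5.
From clues 1–4: Amira → seat 4.
From clues 1–5: Ben → seat 1, Divya → seat 2, Jamal → seat 3.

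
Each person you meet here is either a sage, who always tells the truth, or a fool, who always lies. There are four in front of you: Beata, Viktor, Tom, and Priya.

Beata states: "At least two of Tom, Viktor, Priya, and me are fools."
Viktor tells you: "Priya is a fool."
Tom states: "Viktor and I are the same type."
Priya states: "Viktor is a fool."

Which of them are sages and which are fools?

Beata: sage, Viktor: sage, Tom: fool, Priya: fool

Consider Beata. Suppose Beata is a fool.
Then no assignment of the remaining roles makes every statement match its speaker's type — contradiction.
So Beata is a sage.
Consider Viktor. Suppose Viktor is a fool.
Then whichever role Tom has, Tom's statement has the wrong truth value — contradiction.
So Viktor is a sage.
With that fixed, Priya's statement is false, so Priya is a fool.
Consider Tom. Suppose Tom is a sage.
Then Beata's statement comes out false, contradicting Beata being a sage.
So Tom is a fool.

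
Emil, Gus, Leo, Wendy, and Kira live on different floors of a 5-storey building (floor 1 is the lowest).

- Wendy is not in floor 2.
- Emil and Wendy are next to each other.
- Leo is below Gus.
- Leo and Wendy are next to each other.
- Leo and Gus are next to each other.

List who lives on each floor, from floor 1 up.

Kira, Emil, Wendy, Leo, Gus

From clue 1: Wendy is in {1,3,4,5}.
From clues 1–2: Emil is in {2,3,4,5}.
From clues 1–4: Kira → floor 1, Wendy → floor 3, Gus → floor 5.
From clues 1–5: Emil → floor 2, Leo → floor 4.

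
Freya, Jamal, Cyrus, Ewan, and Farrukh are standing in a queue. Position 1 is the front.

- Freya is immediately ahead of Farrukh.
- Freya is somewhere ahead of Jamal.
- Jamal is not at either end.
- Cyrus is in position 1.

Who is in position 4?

With clues 1–2, Freya is ruled out for position 4.
With clues 1–3, Farrukh is ruled out for position 4.
With clues 1–4, Cyrus and Ewan are ruled out for position 4.
So position 4 is Jamal.

Jamal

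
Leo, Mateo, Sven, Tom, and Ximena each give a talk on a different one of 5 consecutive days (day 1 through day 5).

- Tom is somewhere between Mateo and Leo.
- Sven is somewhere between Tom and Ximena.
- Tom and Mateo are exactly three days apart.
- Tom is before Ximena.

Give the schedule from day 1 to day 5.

Leo, Tom, Sven, Ximena, Mateo

From clue 1: Tom is in {2,3,4}.
From clues 1–2: Tom is in {2,4}.
From clues 1–3: Sven → day 3.
From clues 1–4: Leo → day 1, Tom → day 2, Ximena → day 4, Mateo → day 5.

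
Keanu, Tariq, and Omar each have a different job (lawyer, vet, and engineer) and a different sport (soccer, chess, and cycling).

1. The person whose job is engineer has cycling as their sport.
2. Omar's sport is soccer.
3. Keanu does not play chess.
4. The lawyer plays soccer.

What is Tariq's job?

vet

With clues 1–3, engineer is impossible for Tariq's job.
With clues 1–4, lawyer is impossible for Tariq's job.
That leaves vet.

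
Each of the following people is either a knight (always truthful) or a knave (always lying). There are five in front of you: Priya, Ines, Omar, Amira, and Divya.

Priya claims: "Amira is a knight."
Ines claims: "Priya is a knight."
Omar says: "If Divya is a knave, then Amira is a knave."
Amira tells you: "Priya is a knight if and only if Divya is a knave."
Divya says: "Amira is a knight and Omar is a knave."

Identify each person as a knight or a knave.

Consider Priya. Suppose Priya is a knight.
Then no assignment of the remaining roles makes every statement match its speaker's type — contradiction.
So Priya is a knave.
With that fixed, Ines's statement is false, so Ines is a knave.
Consider Omar. Suppose Omar is a knave.
Then no assignment of the remaining roles makes every statement match its speaker's type — contradiction.
So Omar is a knight.
With that fixed, Divya's statement is false, so Divya is a knave.
With that fixed, Amira's statement is false, so Amira is a knave.

Priya: knave, Ines: knave, Omar: knight, Amira: knave, Divya: knave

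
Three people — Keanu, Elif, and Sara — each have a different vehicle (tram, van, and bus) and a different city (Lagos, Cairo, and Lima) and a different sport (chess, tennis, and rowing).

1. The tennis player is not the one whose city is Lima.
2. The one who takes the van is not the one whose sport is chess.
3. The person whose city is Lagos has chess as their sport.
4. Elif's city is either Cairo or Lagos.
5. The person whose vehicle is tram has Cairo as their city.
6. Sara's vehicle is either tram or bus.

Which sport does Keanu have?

rowing

With clues 1–6, chess and tennis are impossible for Keanu's sport.
That leaves rowing.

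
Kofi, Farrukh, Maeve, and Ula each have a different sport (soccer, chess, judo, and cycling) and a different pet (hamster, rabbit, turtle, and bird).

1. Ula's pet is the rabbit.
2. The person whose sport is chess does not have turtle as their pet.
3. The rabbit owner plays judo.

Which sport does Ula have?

With clues 1–3, chess, cycling, and soccer are impossible for Ula's sport.
That leaves judo.

judo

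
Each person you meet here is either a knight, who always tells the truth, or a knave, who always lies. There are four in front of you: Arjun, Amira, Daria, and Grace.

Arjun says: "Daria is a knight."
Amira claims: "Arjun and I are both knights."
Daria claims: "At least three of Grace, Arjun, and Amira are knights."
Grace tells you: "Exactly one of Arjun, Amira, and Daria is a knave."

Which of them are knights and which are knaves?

Consider Arjun. Suppose Arjun is a knight.
Then no assignment of the remaining roles makes every statement match its speaker's type — contradiction.
So Arjun is a knave.
With that fixed, Amira's statement is false, so Amira is a knave.
With that fixed, Daria's statement is false, so Daria is a knave.
With that fixed, Grace's statement is false, so Grace is a knave.

Arjun: knave, Amira: knave, Daria: knave, Grace: knave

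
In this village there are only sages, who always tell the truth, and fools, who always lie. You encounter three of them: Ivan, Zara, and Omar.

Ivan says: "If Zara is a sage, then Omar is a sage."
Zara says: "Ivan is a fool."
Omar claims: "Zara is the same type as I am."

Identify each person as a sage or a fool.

Consider Ivan. Suppose Ivan is a sage.
Then no assignment of the remaining roles makes every statement match its speaker's type — contradiction.
So Ivan is a fool.
With that fixed, Zara's statement is true, so Zara is a sage.
Consider Omar. Suppose Omar is a sage.
Then Ivan's statement comes out true, contradicting Ivan being a fool.
So Omar is a fool.

Ivan: fool, Zara: sage, Omar: fool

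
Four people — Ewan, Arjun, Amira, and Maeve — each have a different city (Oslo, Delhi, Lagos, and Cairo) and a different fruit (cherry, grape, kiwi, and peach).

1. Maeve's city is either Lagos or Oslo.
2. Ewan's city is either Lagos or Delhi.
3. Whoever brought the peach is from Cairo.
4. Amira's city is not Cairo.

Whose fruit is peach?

With clues 1–3, Ewan and Maeve are impossible for the one with fruit peach.
With clues 1–4, Amira is impossible for the one with fruit peach.
That leaves Arjun.

Arjun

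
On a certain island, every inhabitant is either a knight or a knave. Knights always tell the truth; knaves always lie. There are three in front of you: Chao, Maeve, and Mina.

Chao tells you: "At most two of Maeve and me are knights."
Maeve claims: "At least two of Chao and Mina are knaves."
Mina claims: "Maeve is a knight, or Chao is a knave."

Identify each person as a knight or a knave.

Chao: knight, Maeve: knave, Mina: knave

Regardless of anyone's role, Chao's statement is true, so Chao is a knight.
With that fixed, Maeve's statement is false, so Maeve is a knave.
With that fixed, Mina's statement is false, so Mina is a knave.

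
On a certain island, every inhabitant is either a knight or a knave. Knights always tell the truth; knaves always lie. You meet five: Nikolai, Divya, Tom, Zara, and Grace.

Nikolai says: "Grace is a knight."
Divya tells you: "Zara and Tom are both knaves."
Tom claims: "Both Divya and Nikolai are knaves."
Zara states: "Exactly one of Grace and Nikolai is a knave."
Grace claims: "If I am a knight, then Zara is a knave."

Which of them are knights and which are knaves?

Nikolai: knight, Divya: knight, Tom: knave, Zara: knave, Grace: knight

Consider Nikolai. Suppose Nikolai is a knave.
Then no assignment of the remaining roles makes every statement match its speaker's type — contradiction.
So Nikolai is a knight.
With that fixed, Tom's statement is false, so Tom is a knave.
Consider Divya. Suppose Divya is a knave.
Then no assignment of the remaining roles makes every statement match its speaker's type — contradiction.
So Divya is a knight.
Consider Zara. Suppose Zara is a knight.
Then Divya's statement comes out false, contradicting Divya being a knight.
So Zara is a knave.
With that fixed, Grace's statement is true, so Grace is a knight.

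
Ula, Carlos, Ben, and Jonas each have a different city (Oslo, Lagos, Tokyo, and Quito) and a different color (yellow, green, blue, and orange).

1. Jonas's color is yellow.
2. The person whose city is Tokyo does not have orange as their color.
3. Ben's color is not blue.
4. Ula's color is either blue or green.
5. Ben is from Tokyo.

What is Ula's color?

blue

Clue 1 rules out yellow for Ula's color.
With clues 1–4, orange is impossible for Ula's color.
With clues 1–5, green is impossible for Ula's color.
That leaves blue.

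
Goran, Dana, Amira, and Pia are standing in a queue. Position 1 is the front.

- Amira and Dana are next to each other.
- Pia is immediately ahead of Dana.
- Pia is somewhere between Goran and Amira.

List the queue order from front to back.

Goran, Pia, Dana, Amira

From clues 1–2: Goran is in {1,4}.
From clues 1–3: Goran → position 1, Pia → position 2, Dana → position 3, Amira → position 4.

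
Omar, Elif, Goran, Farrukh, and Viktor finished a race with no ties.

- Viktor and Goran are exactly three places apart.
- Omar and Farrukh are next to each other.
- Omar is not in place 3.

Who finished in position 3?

Farrukh

With clue 1, Goran and Viktor are ruled out for place 3.
With clues 1–2, Elif is ruled out for place 3.
With clues 1–3, Omar is ruled out for place 3.
So place 3 is Farrukh.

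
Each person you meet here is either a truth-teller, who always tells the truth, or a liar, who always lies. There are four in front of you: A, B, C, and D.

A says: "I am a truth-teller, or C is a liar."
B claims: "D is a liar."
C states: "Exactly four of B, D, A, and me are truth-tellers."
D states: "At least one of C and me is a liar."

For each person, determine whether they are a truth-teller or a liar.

A: truth-teller, B: liar, C: liar, D: truth-teller

Consider A. Suppose A is a liar.
Then no assignment of the remaining roles makes every statement match its speaker's type — contradiction.
So A is a truth-teller.
Consider B. Suppose B is a truth-teller.
Then no assignment of the remaining roles makes every statement match its speaker's type — contradiction.
So B is a liar.
With that fixed, C's statement is false, so C is a liar.
With that fixed, D's statement is true, so D is a truth-teller.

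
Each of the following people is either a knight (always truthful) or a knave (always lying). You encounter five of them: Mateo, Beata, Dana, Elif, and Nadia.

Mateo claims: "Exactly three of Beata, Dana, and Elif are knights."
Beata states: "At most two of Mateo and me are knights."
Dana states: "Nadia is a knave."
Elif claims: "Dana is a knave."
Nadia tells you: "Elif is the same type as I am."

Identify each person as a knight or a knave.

Mateo: knave, Beata: knight, Dana: knave, Elif: knight, Nadia: knight

Regardless of anyone's role, Beata's statement is true, so Beata is a knight.
Consider Mateo. Suppose Mateo is a knight.
Then no assignment of the remaining roles makes every statement match its speaker's type — contradiction.
So Mateo is a knave.
Consider Dana. Suppose Dana is a knight.
Then no assignment of the remaining roles makes every statement match its speaker's type — contradiction.
So Dana is a knave.
With that fixed, Elif's statement is true, so Elif is a knight.
Consider Nadia. Suppose Nadia is a knave.
Then Dana's statement comes out true, contradicting Dana being a knave.
So Nadia is a knight.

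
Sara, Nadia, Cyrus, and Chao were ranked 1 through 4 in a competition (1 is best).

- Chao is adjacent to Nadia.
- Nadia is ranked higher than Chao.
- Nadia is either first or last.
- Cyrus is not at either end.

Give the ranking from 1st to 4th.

Nadia, Chao, Cyrus, Sara

From clues 1–2: Nadia is in {1,2,3}.
From clues 1–3: Nadia → rank 1, Chao → rank 2.
From clues 1–4: Cyrus → rank 3, Sara → rank 4.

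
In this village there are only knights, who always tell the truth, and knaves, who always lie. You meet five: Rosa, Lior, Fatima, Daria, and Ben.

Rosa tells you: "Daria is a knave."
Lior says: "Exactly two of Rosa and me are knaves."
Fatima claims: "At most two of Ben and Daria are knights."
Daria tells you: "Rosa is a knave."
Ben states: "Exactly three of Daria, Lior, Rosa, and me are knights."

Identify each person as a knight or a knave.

Rosa: knight, Lior: knave, Fatima: knight, Daria: knave, Ben: knave

Regardless of anyone's role, Fatima's statement is true, so Fatima is a knight.
Consider Rosa. Suppose Rosa is a knave.
Then whichever role Lior has, Lior's statement has the wrong truth value — contradiction.
So Rosa is a knight.
With that fixed, Lior's statement is false, so Lior is a knave.
With that fixed, Daria's statement is false, so Daria is a knave.
With that fixed, Ben's statement is false, so Ben is a knave.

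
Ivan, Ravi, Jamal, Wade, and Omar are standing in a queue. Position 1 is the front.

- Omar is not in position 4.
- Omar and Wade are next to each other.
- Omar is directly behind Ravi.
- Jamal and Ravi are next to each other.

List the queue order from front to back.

Jamal, Ravi, Omar, Wade, Ivan

From clue 1: Omar is in {1,2,3,5}.
From clues 1–2: Wade is in {1,2,3,4}.
From clues 1–3: Ravi is in {1,2}.
From clues 1–4: Jamal → position 1, Ravi → position 2, Omar → position 3, Wade → position 4, Ivan → position 5.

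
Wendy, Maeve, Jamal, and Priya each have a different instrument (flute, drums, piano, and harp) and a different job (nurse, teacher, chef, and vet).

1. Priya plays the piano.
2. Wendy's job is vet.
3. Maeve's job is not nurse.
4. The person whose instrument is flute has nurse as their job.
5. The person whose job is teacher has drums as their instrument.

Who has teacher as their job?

Maeve

With clues 1–2, Wendy is impossible for the one with job teacher.
With clues 1–4, Jamal is impossible for the one with job teacher.
With clues 1–5, Priya is impossible for the one with job teacher.
That leaves Maeve.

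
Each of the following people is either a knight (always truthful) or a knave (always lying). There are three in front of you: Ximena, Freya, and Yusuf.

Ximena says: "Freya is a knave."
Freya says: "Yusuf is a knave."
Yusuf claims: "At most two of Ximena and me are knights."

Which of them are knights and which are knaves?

Ximena: knight, Freya: knave, Yusuf: knight

Regardless of anyone's role, Yusuf's statement is true, so Yusuf is a knight.
With that fixed, Freya's statement is false, so Freya is a knave.
With that fixed, Ximena's statement is true, so Ximena is a knight.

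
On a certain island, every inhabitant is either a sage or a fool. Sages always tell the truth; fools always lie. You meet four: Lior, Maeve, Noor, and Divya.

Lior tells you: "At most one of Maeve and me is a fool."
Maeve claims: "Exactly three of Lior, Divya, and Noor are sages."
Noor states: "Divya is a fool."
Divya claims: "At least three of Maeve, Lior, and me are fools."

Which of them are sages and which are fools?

Lior: sage, Maeve: fool, Noor: sage, Divya: fool

Consider Lior. Suppose Lior is a fool.
Then no assignment of the remaining roles makes every statement match its speaker's type — contradiction.
So Lior is a sage.
With that fixed, Divya's statement is false, so Divya is a fool.
With that fixed, Maeve's statement is false, so Maeve is a fool.
With that fixed, Noor's statement is true, so Noor is a sage.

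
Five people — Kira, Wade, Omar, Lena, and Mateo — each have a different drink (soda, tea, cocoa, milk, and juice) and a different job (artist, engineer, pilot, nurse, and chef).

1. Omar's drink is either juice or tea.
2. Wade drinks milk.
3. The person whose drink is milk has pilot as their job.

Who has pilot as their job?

With clues 1–3, Kira, Lena, Mateo, and Omar are impossible for the one with job pilot.
That leaves Wade.

Wade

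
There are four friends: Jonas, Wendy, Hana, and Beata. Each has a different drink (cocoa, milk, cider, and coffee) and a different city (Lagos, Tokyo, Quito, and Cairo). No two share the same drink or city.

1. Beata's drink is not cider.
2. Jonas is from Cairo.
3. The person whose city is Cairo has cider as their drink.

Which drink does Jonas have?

With clues 1–3, cocoa, coffee, and milk are impossible for Jonas's drink.
That leaves cider.

cider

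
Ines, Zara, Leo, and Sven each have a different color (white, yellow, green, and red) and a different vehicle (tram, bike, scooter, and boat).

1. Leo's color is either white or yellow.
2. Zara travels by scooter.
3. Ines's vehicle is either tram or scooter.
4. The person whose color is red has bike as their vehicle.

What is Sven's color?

With clues 1–4, green, white, and yellow are impossible for Sven's color.
That leaves red.

red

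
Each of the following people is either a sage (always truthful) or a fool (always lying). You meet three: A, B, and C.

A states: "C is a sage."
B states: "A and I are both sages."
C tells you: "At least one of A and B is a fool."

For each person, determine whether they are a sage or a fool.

Consider A. Suppose A is a fool.
Then no assignment of the remaining roles makes every statement match its speaker's type — contradiction.
So A is a sage.
Consider B. Suppose B is a sage.
Then no assignment of the remaining roles makes every statement match its speaker's type — contradiction.
So B is a fool.
With that fixed, C's statement is true, so C is a sage.

A: sage, B: fool, C: sage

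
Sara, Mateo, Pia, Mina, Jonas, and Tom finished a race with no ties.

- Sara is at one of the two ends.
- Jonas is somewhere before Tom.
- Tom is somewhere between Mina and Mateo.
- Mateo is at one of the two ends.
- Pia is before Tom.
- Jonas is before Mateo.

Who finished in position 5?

With clue 1, Sara is ruled out for place 5.
With clues 1–3, Jonas is ruled out for place 5.
With clues 1–4, Mateo is ruled out for place 5.
With clues 1–5, Pia is ruled out for place 5.
With clues 1–6, Mina is ruled out for place 5.
So place 5 is Tom.

Tom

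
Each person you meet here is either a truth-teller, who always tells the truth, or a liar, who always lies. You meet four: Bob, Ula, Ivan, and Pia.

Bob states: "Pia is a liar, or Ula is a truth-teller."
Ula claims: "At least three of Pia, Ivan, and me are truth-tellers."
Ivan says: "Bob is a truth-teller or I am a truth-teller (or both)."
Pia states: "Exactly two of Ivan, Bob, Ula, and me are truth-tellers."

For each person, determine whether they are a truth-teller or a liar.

Bob: liar, Ula: liar, Ivan: truth-teller, Pia: truth-teller

Consider Bob. Suppose Bob is a truth-teller.
Then no assignment of the remaining roles makes every statement match its speaker's type — contradiction.
So Bob is a liar.
Consider Ula. Suppose Ula is a truth-teller.
Then Bob's statement comes out true, contradicting Bob being a liar.
So Ula is a liar.
Consider Ivan. Suppose Ivan is a liar.
Then no assignment of the remaining roles makes every statement match its speaker's type — contradiction.
So Ivan is a truth-teller.
Consider Pia. Suppose Pia is a liar.
Then Bob's statement comes out true, contradicting Bob being a liar.
So Pia is a truth-teller.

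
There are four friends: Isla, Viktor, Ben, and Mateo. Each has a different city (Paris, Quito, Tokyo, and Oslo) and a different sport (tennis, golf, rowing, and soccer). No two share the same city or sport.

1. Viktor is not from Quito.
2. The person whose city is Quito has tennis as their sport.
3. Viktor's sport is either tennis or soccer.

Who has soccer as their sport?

Viktor

With clues 1–3, Ben, Isla, and Mateo are impossible for the one with sport soccer.
That leaves Viktor.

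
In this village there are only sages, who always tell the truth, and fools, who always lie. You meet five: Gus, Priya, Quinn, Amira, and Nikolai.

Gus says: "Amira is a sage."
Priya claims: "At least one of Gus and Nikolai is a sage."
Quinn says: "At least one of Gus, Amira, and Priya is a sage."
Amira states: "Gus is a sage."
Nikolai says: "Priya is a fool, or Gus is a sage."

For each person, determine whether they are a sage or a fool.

Gus: sage, Priya: sage, Quinn: sage, Amira: sage, Nikolai: sage

Consider Gus. Suppose Gus is a fool.
Then no assignment of the remaining roles makes every statement match its speaker's type — contradiction.
So Gus is a sage.
With that fixed, Priya's statement is true, so Priya is a sage.
With that fixed, Quinn's statement is true, so Quinn is a sage.
With that fixed, Amira's statement is true, so Amira is a sage.
With that fixed, Nikolai's statement is true, so Nikolai is a sage.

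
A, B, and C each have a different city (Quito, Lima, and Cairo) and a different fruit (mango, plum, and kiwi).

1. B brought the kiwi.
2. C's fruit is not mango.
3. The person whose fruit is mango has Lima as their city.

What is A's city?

Lima

With clues 1–3, Cairo and Quito are impossible for A's city.
That leaves Lima.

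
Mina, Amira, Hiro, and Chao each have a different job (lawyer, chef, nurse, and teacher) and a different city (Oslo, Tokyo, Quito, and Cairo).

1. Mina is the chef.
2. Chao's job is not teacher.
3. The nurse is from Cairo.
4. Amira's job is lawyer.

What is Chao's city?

Cairo

With clues 1–4, Oslo, Quito, and Tokyo are impossible for Chao's city.
That leaves Cairo.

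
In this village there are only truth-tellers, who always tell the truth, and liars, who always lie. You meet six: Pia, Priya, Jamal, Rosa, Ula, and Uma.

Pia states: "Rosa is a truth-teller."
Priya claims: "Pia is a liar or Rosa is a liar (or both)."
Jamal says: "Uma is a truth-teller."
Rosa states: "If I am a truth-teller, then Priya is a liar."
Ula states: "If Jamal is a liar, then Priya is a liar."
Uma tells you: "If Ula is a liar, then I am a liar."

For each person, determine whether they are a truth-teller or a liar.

Pia: truth-teller, Priya: liar, Jamal: truth-teller, Rosa: truth-teller, Ula: truth-teller, Uma: truth-teller

Consider Pia. Suppose Pia is a liar.
Then no assignment of the remaining roles makes every statement match its speaker's type — contradiction.
So Pia is a truth-teller.
Consider Priya. Suppose Priya is a truth-teller.
Then whichever role Rosa has, Rosa's statement has the wrong truth value — contradiction.
So Priya is a liar.
With that fixed, Rosa's statement is true, so Rosa is a truth-teller.
With that fixed, Ula's statement is true, so Ula is a truth-teller.
With that fixed, Uma's statement is true, so Uma is a truth-teller.
With that fixed, Jamal's statement is true, so Jamal is a truth-teller.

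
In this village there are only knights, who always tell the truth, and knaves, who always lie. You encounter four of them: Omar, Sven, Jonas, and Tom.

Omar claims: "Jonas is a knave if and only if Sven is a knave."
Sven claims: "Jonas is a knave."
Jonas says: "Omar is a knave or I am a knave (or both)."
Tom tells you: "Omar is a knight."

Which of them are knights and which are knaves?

Consider Omar. Suppose Omar is a knight.
Then whichever role Jonas has, Jonas's statement has the wrong truth value — contradiction.
So Omar is a knave.
With that fixed, Jonas's statement is true, so Jonas is a knight.
With that fixed, Tom's statement is false, so Tom is a knave.
With that fixed, Sven's statement is false, so Sven is a knave.

Omar: knave, Sven: knave, Jonas: knight, Tom: knave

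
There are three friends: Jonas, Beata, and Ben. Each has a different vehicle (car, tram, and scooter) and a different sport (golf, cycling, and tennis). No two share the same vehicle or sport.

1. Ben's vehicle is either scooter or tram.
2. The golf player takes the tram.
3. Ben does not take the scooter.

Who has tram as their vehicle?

Ben

With clues 1–3, Beata and Jonas are impossible for the one with vehicle tram.
That leaves Ben.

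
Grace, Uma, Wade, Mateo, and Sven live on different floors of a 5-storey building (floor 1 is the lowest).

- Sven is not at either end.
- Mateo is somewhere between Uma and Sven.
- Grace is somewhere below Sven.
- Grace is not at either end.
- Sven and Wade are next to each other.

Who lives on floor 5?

Wade

With clue 1, Sven is ruled out for floor 5.
With clues 1–2, Mateo is ruled out for floor 5.
With clues 1–3, Grace is ruled out for floor 5.
With clues 1–5, Uma is ruled out for floor 5.
So floor 5 is Wade.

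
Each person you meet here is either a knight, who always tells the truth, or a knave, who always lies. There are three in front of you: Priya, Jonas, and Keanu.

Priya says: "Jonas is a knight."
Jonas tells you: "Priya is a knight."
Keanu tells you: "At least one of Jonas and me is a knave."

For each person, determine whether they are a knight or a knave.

Priya: knave, Jonas: knave, Keanu: knight

Consider Priya. Suppose Priya is a knight.
Then no assignment of the remaining roles makes every statement match its speaker's type — contradiction.
So Priya is a knave.
With that fixed, Jonas's statement is false, so Jonas is a knave.
With that fixed, Keanu's statement is true, so Keanu is a knight.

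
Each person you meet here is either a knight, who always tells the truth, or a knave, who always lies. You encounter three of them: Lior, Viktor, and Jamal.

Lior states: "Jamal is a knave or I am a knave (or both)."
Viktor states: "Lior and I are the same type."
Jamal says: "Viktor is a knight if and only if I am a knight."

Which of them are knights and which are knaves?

Lior: knight, Viktor: knight, Jamal: knave

Consider Lior. Suppose Lior is a knave.
Then Lior's own statement would have to be false, but it can't be — contradiction.
So Lior is a knight.
Consider Viktor. Suppose Viktor is a knave.
Then whichever role Jamal has, Jamal's statement has the wrong truth value — contradiction.
So Viktor is a knight.
Consider Jamal. Suppose Jamal is a knight.
Then Lior's statement comes out false, contradicting Lior being a knight.
So Jamal is a knave.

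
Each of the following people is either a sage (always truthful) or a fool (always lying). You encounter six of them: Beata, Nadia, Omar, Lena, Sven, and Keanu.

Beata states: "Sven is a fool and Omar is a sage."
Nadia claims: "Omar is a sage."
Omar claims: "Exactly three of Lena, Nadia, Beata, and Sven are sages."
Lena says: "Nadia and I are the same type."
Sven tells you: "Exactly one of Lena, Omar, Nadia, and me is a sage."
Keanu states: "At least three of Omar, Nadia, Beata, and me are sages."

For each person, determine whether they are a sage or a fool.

Consider Beata. Suppose Beata is a fool.
Then no assignment of the remaining roles makes every statement match its speaker's type — contradiction.
So Beata is a sage.
Consider Nadia. Suppose Nadia is a fool.
Then whichever role Lena has, Lena's statement has the wrong truth value — contradiction.
So Nadia is a sage.
Consider Omar. Suppose Omar is a fool.
Then Beata's statement comes out false, contradicting Beata being a sage.
So Omar is a sage.
With that fixed, Sven's statement is false, so Sven is a fool.
With that fixed, Keanu's statement is true, so Keanu is a sage.
Consider Lena. Suppose Lena is a fool.
Then Omar's statement comes out false, contradicting Omar being a sage.
So Lena is a sage.

Beata: sage, Nadia: sage, Omar: sage, Lena: sage, Sven: fool, Keanu: sage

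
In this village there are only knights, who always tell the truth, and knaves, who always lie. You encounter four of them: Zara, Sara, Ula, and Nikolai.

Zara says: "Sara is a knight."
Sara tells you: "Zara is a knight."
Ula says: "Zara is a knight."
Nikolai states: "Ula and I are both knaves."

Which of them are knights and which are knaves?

Zara: knight, Sara: knight, Ula: knight, Nikolai: knave

Consider Zara. Suppose Zara is a knave.
Then no assignment of the remaining roles makes every statement match its speaker's type — contradiction.
So Zara is a knight.
With that fixed, Sara's statement is true, so Sara is a knight.
With that fixed, Ula's statement is true, so Ula is a knight.
With that fixed, Nikolai's statement is false, so Nikolai is a knave.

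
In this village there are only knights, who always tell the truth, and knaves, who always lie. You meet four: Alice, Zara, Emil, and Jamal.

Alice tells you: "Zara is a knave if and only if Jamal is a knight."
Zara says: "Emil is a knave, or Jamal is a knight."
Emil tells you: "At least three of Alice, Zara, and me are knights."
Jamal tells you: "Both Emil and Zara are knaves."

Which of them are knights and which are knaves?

Alice: knight, Zara: knight, Emil: knave, Jamal: knave

Consider Alice. Suppose Alice is a knave.
Then no assignment of the remaining roles makes every statement match its speaker's type — contradiction.
So Alice is a knight.
Consider Zara. Suppose Zara is a knave.
Then no assignment of the remaining roles makes every statement match its speaker's type — contradiction.
So Zara is a knight.
With that fixed, Jamal's statement is false, so Jamal is a knave.
Consider Emil. Suppose Emil is a knight.
Then Zara's statement comes out false, contradicting Zara being a knight.
So Emil is a knave.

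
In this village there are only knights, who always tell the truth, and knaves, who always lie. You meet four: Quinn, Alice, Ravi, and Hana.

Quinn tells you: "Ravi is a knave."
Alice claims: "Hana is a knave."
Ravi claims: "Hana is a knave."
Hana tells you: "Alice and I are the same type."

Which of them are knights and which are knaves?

Consider Quinn. Suppose Quinn is a knight.
Then no assignment of the remaining roles makes every statement match its speaker's type — contradiction.
So Quinn is a knave.
Consider Alice. Suppose Alice is a knave.
Then whichever role Hana has, Hana's statement has the wrong truth value — contradiction.
So Alice is a knight.
Consider Ravi. Suppose Ravi is a knave.
Then Quinn's statement comes out true, contradicting Quinn being a knave.
So Ravi is a knight.
Consider Hana. Suppose Hana is a knight.
Then Alice's statement comes out false, contradicting Alice being a knight.
So Hana is a knave.

Quinn: knave, Alice: knight, Ravi: knight, Hana: knave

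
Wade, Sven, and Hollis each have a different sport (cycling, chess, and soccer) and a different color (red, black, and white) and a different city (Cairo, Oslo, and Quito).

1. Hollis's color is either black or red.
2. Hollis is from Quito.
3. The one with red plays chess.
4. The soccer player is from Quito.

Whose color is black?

Hollis

With clues 1–4, Sven and Wade are impossible for the one with color black.
That leaves Hollis.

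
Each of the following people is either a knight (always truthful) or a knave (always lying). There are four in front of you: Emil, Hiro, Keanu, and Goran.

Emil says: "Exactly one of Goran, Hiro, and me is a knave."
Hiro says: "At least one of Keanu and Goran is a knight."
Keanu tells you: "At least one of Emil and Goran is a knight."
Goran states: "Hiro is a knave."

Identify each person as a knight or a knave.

Emil: knight, Hiro: knight, Keanu: knight, Goran: knave

Consider Emil. Suppose Emil is a knave.
Then no assignment of the remaining roles makes every statement match its speaker's type — contradiction.
So Emil is a knight.
With that fixed, Keanu's statement is true, so Keanu is a knight.
With that fixed, Hiro's statement is true, so Hiro is a knight.
With that fixed, Goran's statement is false, so Goran is a knave.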